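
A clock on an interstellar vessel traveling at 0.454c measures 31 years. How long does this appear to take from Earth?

Proper time Δt₀ = 31 years
γ = 1/√(1 - 0.454²) = 1.1223
Δt = γΔt₀ = 1.1223 × 31 = 34.79 years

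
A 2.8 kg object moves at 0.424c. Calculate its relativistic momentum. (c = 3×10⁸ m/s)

γ = 1/√(1 - 0.424²) = 1.1042
v = 0.424 × 3×10⁸ = 1.272×10⁸ m/s
p = γmv = 1.1042 × 2.8 × 1.272×10⁸ = 3.933×10⁸ kg·m/s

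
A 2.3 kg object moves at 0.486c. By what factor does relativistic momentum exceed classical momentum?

p_rel = γmv, p_class = mv
Ratio = γ = 1/√(1 - 0.486²) = 1.144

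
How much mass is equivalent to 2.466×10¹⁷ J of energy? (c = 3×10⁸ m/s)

From E = mc², we get m = E/c²
c² = (3×10⁸)² = 9×10¹⁶ m²/s²
m = 2.466×10¹⁷ / 9×10¹⁶ = 2.740 kg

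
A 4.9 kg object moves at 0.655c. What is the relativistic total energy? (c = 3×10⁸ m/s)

γ = 1/√(1 - 0.655²) = 1.3234
mc² = 4.9 × (3×10⁸)² = 4.410×10¹⁷ J
E = γmc² = 1.3234 × 4.410×10¹⁷ = 5.836×10¹⁷ J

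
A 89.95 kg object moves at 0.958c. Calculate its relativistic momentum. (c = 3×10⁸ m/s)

γ = 1/√(1 - 0.958²) = 3.4871
v = 0.958 × 3×10⁸ = 2.874×10⁸ m/s
p = γmv = 3.4871 × 89.95 × 2.874×10⁸ = 9.015×10¹⁰ kg·m/s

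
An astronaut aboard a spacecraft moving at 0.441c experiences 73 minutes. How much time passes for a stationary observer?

Proper time Δt₀ = 73 minutes
γ = 1/√(1 - 0.441²) = 1.1142
Δt = γΔt₀ = 1.1142 × 73 = 81.34 minutes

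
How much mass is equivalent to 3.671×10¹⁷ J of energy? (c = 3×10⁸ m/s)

From E = mc², we get m = E/c²
c² = (3×10⁸)² = 9×10¹⁶ m²/s²
m = 3.671×10¹⁷ / 9×10¹⁶ = 4.079 kg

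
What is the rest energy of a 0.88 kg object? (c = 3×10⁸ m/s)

c² = (3×10⁸)² = 9.000×10¹⁶ m²/s²
E₀ = mc² = 0.88 × 9.000×10¹⁶ = 7.920×10¹⁶ J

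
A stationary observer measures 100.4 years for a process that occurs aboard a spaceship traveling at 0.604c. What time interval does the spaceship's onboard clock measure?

Dilated time Δt = 100.4 years
γ = 1/√(1 - 0.604²) = 1.2547
Δt₀ = Δt/γ = 100.4/1.2547 = 80.02 years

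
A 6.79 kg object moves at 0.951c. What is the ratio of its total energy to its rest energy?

E = γmc², E₀ = mc²
E/E₀ = γ = 1/√(1 - 0.951²) = 3.234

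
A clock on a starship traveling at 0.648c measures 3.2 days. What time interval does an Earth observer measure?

Proper time Δt₀ = 3.2 days
γ = 1/√(1 - 0.648²) = 1.31296
Δt = γΔt₀ = 1.31296 × 3.2 = 4.201 days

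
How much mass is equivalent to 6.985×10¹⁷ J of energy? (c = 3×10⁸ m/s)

From E = mc², we get m = E/c²
c² = (3×10⁸)² = 9×10¹⁶ m²/s²
m = 6.985×10¹⁷ / 9×10¹⁶ = 7.761 kg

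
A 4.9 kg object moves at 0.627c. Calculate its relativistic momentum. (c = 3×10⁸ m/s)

γ = 1/√(1 - 0.627²) = 1.284
v = 0.627 × 3×10⁸ = 1.881×10⁸ m/s
p = γmv = 1.284 × 4.9 × 1.881×10⁸ = 1.183×10⁹ kg·m/s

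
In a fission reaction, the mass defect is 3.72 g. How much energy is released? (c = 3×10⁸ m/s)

Convert mass defect: Δm = 3.72 g = 0.00372 kg
E = Δm·c² = 0.00372 × (3×10⁸)²
= 0.00372 × 9×10¹⁶ = 3.348×10¹⁴ J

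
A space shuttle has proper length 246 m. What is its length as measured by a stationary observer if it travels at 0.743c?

Proper length L₀ = 246 m
γ = 1/√(1 - 0.743²) = 1.4941
L = L₀/γ = 246/1.4941 = 164.6 m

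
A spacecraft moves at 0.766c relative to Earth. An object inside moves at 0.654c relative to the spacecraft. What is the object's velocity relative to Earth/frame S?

u = (u' + v)/(1 + u'v/c²)
Numerator: 0.654 + 0.766 = 1.42
Denominator: 1 + 0.500964 = 1.500964
u = 1.42/1.500964 = 0.9461c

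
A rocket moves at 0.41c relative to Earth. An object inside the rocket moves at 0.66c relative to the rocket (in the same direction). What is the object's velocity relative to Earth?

u = (u' + v)/(1 + u'v/c²)
Numerator: 0.66 + 0.41 = 1.07
Denominator: 1 + 0.2706 = 1.2706
u = 1.07/1.2706 = 0.8421c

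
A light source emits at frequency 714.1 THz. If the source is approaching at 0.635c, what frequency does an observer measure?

β = v/c = 0.635
(1+β)/(1-β) = 1.635/0.365 = 4.479
Doppler factor = √(4.479) = 2.116
f_obs = 714.1 × 2.116 = 1511 THz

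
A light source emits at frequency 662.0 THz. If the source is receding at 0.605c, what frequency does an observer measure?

β = v/c = 0.605
(1-β)/(1+β) = 0.395/1.605 = 0.2461
Doppler factor = √(0.2461) = 0.4961
f_obs = 662.0 × 0.4961 = 328.4 THz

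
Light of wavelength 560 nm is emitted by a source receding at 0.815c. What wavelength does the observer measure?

β = 0.815
Wavelength Doppler factor = √(1.815/0.185) = √(9.811) = 3.132
λ_obs = 560 × 3.132 = 1754 nm (redshift)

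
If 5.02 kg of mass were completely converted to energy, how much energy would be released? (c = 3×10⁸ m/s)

Using E = mc²:
c² = (3×10⁸)² = 9×10¹⁶ m²/s²
E = 5.02 × 9×10¹⁶ = 4.518×10¹⁷ J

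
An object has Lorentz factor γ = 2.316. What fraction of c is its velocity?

From γ = 1/√(1 - v²/c²):
1/γ² = 1/2.316² = 0.1864
v²/c² = 1 - 0.1864 = 0.8136
v/c = √(0.8136) = 0.9020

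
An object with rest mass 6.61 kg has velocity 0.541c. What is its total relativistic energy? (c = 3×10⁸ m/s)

γ = 1/√(1 - 0.541²) = 1.18903
mc² = 6.61 × (3×10⁸)² = 5.949×10¹⁷ J
E = γmc² = 1.18903 × 5.949×10¹⁷ = 7.074×10¹⁷ J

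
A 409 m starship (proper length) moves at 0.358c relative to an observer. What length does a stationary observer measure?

Proper length L₀ = 409 m
γ = 1/√(1 - 0.358²) = 1.071
L = L₀/γ = 409/1.071 = 381.9 m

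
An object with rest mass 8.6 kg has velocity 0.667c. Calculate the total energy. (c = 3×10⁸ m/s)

γ = 1/√(1 - 0.667²) = 1.342
mc² = 8.6 × (3×10⁸)² = 7.740×10¹⁷ J
E = γmc² = 1.342 × 7.740×10¹⁷ = 1.039×10¹⁸ J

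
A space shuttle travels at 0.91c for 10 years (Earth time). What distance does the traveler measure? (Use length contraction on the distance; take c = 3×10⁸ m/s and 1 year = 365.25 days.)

Earth distance: d = v × t = 0.91c × 10 yr = 8.615×10¹⁶ m
γ = 2.412
d' = d/γ = 8.615×10¹⁶/2.412 = 3.572×10¹⁶ m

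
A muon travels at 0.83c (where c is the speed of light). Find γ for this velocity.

v/c = 0.83, so (v/c)² = 0.6889
1 - (v/c)² = 0.3111
γ = 1/√(0.3111) = 1.793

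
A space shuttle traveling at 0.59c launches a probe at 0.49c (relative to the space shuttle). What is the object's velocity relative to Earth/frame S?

u = (u' + v)/(1 + u'v/c²)
Numerator: 0.49 + 0.59 = 1.08
Denominator: 1 + 0.2891 = 1.2891
u = 1.08/1.2891 = 0.8378c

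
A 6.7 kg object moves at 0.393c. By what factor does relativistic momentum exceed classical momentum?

p_rel = γmv, p_class = mv
Ratio = γ = 1/√(1 - 0.393²) = 1.088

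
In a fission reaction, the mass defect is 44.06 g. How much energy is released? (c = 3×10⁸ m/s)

Convert mass defect: Δm = 44.06 g = 0.04406 kg
E = Δm·c² = 0.04406 × (3×10⁸)²
= 0.04406 × 9×10¹⁶ = 3.965×10¹⁵ J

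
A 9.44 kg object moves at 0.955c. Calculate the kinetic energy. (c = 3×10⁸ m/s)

γ = 1/√(1 - 0.955²) = 3.3715
γ - 1 = 2.3715
KE = (γ-1)mc² = 2.3715 × 9.44 × (3×10⁸)² = 2.015×10¹⁸ J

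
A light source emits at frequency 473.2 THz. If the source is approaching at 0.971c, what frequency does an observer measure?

β = v/c = 0.971
(1+β)/(1-β) = 1.971/0.029 = 67.97
Doppler factor = √(67.97) = 8.244
f_obs = 473.2 × 8.244 = 3901 THz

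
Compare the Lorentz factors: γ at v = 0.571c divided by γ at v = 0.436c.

γ₁ = 1/√(1 - 0.571²) = 1.218
γ₂ = 1/√(1 - 0.436²) = 1.111
γ₁/γ₂ = 1.218/1.111 = 1.096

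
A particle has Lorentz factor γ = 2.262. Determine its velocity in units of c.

From γ = 1/√(1 - v²/c²):
1/γ² = 1/2.262² = 0.1954
v²/c² = 1 - 0.1954 = 0.8046
v/c = √(0.8046) = 0.8970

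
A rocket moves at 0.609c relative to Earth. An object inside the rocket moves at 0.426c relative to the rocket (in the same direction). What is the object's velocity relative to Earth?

u = (u' + v)/(1 + u'v/c²)
Numerator: 0.426 + 0.609 = 1.035
Denominator: 1 + 0.259434 = 1.259434
u = 1.035/1.259434 = 0.8218c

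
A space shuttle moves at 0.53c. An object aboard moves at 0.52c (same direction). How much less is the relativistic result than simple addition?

Classical: u' + v = 0.52 + 0.53 = 1.05c
Relativistic: u = (0.52 + 0.53)/(1 + 0.2756) = 1.05/1.2756 = 0.8231c
Difference: 1.05 - 0.8231 = 0.2269c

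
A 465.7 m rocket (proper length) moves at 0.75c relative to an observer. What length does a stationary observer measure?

Proper length L₀ = 465.7 m
γ = 1/√(1 - 0.75²) = 1.512
L = L₀/γ = 465.7/1.512 = 308.0 m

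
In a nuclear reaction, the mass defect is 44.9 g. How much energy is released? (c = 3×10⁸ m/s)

Convert mass defect: Δm = 44.9 g = 0.0449 kg
E = Δm·c² = 0.0449 × (3×10⁸)²
= 0.0449 × 9×10¹⁶ = 4.041×10¹⁵ J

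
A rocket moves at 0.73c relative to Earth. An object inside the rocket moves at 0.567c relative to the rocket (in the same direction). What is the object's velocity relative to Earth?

u = (u' + v)/(1 + u'v/c²)
Numerator: 0.567 + 0.73 = 1.297
Denominator: 1 + 0.41391 = 1.41391
u = 1.297/1.41391 = 0.9173c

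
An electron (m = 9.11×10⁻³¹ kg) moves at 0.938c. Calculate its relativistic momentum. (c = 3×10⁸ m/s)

γ = 1/√(1 - 0.938²) = 2.885
v = 0.938 × 3×10⁸ = 2.814×10⁸ m/s
p = γmv = 2.885 × 9.11×10⁻³¹ × 2.814×10⁸ = 7.396×10⁻²² kg·m/s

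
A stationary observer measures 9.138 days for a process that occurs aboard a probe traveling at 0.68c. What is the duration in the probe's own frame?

Dilated time Δt = 9.138 days
γ = 1/√(1 - 0.68²) = 1.3639
Δt₀ = Δt/γ = 9.138/1.3639 = 6.700 days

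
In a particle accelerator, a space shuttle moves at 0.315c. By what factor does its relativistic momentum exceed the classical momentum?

p_rel = γmv, p_class = mv
Ratio = γ = 1/√(1 - 0.315²)
= 1/√(0.900775) = 1.054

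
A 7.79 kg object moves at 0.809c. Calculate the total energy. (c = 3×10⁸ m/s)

γ = 1/√(1 - 0.809²) = 1.701
mc² = 7.79 × (3×10⁸)² = 7.011×10¹⁷ J
E = γmc² = 1.701 × 7.011×10¹⁷ = 1.193×10¹⁸ J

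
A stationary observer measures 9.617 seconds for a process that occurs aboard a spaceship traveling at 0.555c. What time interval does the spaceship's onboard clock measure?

Dilated time Δt = 9.617 seconds
γ = 1/√(1 - 0.555²) = 1.2021
Δt₀ = Δt/γ = 9.617/1.2021 = 8.000 seconds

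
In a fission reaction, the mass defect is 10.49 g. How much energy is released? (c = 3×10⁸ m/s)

Convert mass defect: Δm = 10.49 g = 0.01049 kg
E = Δm·c² = 0.01049 × (3×10⁸)²
= 0.01049 × 9×10¹⁶ = 9.441×10¹⁴ J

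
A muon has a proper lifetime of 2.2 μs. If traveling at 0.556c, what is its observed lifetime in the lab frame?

Proper lifetime τ₀ = 2.2 μs
γ = 1/√(1 - 0.556²) = 1.203
τ = γτ₀ = 1.203 × 2.2 μs = 2.647 μs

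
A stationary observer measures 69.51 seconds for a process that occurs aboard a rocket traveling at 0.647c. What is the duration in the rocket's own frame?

Dilated time Δt = 69.51 seconds
γ = 1/√(1 - 0.647²) = 1.3115
Δt₀ = Δt/γ = 69.51/1.3115 = 53.00 seconds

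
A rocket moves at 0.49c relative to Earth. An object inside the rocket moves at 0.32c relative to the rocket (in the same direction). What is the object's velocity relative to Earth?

u = (u' + v)/(1 + u'v/c²)
Numerator: 0.32 + 0.49 = 0.81
Denominator: 1 + 0.1568 = 1.1568
u = 0.81/1.1568 = 0.7002c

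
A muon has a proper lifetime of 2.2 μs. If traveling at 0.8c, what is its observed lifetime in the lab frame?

Proper lifetime τ₀ = 2.2 μs
γ = 1/√(1 - 0.8²) = 1.667
τ = γτ₀ = 1.667 × 2.2 μs = 3.667 μs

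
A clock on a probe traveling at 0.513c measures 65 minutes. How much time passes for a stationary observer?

Proper time Δt₀ = 65 minutes
γ = 1/√(1 - 0.513²) = 1.16497
Δt = γΔt₀ = 1.16497 × 65 = 75.72 minutes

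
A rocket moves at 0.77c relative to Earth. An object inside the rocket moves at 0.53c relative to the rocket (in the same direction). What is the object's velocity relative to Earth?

u = (u' + v)/(1 + u'v/c²)
Numerator: 0.53 + 0.77 = 1.3
Denominator: 1 + 0.4081 = 1.4081
u = 1.3/1.4081 = 0.9232c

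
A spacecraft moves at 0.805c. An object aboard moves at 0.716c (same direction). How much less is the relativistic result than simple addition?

Classical: u' + v = 0.716 + 0.805 = 1.521c
Relativistic: u = (0.716 + 0.805)/(1 + 0.57638) = 1.521/1.57638 = 0.9649c
Difference: 1.521 - 0.9649 = 0.5561c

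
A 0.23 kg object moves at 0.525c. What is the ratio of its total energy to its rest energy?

E = γmc², E₀ = mc²
E/E₀ = γ = 1/√(1 - 0.525²) = 1.175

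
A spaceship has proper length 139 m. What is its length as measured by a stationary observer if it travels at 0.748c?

Proper length L₀ = 139 m
γ = 1/√(1 - 0.748²) = 1.5067
L = L₀/γ = 139/1.5067 = 92.25 m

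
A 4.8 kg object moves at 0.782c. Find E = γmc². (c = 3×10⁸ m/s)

γ = 1/√(1 - 0.782²) = 1.6044
mc² = 4.8 × (3×10⁸)² = 4.320×10¹⁷ J
E = γmc² = 1.6044 × 4.320×10¹⁷ = 6.931×10¹⁷ J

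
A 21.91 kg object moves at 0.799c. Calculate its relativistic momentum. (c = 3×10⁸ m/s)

γ = 1/√(1 - 0.799²) = 1.663
v = 0.799 × 3×10⁸ = 2.397×10⁸ m/s
p = γmv = 1.663 × 21.91 × 2.397×10⁸ = 8.734×10⁹ kg·m/s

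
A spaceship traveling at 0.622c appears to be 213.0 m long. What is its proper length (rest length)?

Contracted length L = 213.0 m
γ = 1/√(1 - 0.622²) = 1.277
L₀ = γL = 1.277 × 213.0 = 272.0 m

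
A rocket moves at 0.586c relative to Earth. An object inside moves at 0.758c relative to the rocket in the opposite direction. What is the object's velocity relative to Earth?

Object's velocity in rocket frame is u' = -0.758c
u = (u' + v)/(1 + u'v/c²) = (v - 0.758)/(1 - 0.758·v/c²)
Numerator: 0.586 - 0.758 = -0.172
Denominator: 1 - 0.444188 = 0.555812
u = -0.172/0.555812 = -0.3095c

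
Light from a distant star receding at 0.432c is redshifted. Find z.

β = 0.432
(1+β)/(1-β) = 1.432/0.568 = 2.521
√(2.521) = 1.5878
z = 1.5878 - 1 = 0.5878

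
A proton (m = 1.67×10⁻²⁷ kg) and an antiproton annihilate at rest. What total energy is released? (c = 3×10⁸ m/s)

Both particles have the same rest mass, so total mass = 2m
E = 2m·c² = 2 × 1.67×10⁻²⁷ × (3×10⁸)²
= 2 × 1.67×10⁻²⁷ × 9×10¹⁶
= 3.006×10⁻¹⁰ J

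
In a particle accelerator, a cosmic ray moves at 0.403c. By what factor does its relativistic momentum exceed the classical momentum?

p_rel = γmv, p_class = mv
Ratio = γ = 1/√(1 - 0.403²)
= 1/√(0.837591) = 1.093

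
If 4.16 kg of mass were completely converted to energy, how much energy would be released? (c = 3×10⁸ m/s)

Using E = mc²:
c² = (3×10⁸)² = 9×10¹⁶ m²/s²
E = 4.16 × 9×10¹⁶ = 3.744×10¹⁷ J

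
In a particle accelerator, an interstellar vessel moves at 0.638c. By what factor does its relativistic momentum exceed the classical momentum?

p_rel = γmv, p_class = mv
Ratio = γ = 1/√(1 - 0.638²)
= 1/√(0.592956) = 1.299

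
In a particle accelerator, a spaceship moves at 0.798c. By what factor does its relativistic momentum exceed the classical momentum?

p_rel = γmv, p_class = mv
Ratio = γ = 1/√(1 - 0.798²)
= 1/√(0.363196) = 1.659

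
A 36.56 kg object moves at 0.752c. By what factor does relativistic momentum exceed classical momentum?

p_rel = γmv, p_class = mv
Ratio = γ = 1/√(1 - 0.752²) = 1.517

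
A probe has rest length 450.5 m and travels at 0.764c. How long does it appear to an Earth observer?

Proper length L₀ = 450.5 m
γ = 1/√(1 - 0.764²) = 1.5499
L = L₀/γ = 450.5/1.5499 = 290.7 m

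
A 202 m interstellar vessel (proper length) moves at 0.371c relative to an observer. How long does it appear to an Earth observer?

Proper length L₀ = 202 m
γ = 1/√(1 - 0.371²) = 1.077
L = L₀/γ = 202/1.077 = 187.6 m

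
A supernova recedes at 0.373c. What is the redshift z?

β = 0.373
(1+β)/(1-β) = 1.373/0.627 = 2.1898
√(2.1898) = 1.4798
z = 1.4798 - 1 = 0.4798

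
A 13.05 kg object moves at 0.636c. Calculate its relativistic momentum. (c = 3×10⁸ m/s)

γ = 1/√(1 - 0.636²) = 1.296
v = 0.636 × 3×10⁸ = 1.908×10⁸ m/s
p = γmv = 1.296 × 13.05 × 1.908×10⁸ = 3.227×10⁹ kg·m/s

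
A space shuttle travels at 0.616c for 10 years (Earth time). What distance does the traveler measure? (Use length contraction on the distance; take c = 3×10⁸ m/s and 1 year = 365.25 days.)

Earth distance: d = v × t = 0.616c × 10 yr = 5.8318×10¹⁶ m
γ = 1.2694
d' = d/γ = 5.8318×10¹⁶/1.2694 = 4.594×10¹⁶ m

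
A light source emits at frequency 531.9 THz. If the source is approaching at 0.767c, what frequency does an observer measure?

β = v/c = 0.767
(1+β)/(1-β) = 1.767/0.233 = 7.584
Doppler factor = √(7.584) = 2.754
f_obs = 531.9 × 2.754 = 1465 THz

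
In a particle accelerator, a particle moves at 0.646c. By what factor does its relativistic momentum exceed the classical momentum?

p_rel = γmv, p_class = mv
Ratio = γ = 1/√(1 - 0.646²)
= 1/√(0.582684) = 1.310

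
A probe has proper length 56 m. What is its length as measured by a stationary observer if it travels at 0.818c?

Proper length L₀ = 56 m
γ = 1/√(1 - 0.818²) = 1.7385
L = L₀/γ = 56/1.7385 = 32.21 m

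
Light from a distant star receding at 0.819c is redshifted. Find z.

β = 0.819
(1+β)/(1-β) = 1.819/0.181 = 10.05
√(10.05) = 3.170
z = 3.170 - 1 = 2.170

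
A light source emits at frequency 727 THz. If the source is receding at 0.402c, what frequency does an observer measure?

β = v/c = 0.402
(1-β)/(1+β) = 0.598/1.402 = 0.4265
Doppler factor = √(0.4265) = 0.6531
f_obs = 727 × 0.6531 = 474.8 THz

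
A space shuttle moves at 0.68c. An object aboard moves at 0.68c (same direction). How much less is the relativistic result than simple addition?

Classical: u' + v = 0.68 + 0.68 = 1.36c
Relativistic: u = (0.68 + 0.68)/(1 + 0.4624) = 1.36/1.4624 = 0.9300c
Difference: 1.36 - 0.9300 = 0.4300c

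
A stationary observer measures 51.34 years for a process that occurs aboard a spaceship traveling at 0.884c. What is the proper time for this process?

Dilated time Δt = 51.34 years
γ = 1/√(1 - 0.884²) = 2.139
Δt₀ = Δt/γ = 51.34/2.139 = 24.00 years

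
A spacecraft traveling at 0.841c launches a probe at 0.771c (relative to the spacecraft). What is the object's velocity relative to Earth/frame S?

u = (u' + v)/(1 + u'v/c²)
Numerator: 0.771 + 0.841 = 1.612
Denominator: 1 + 0.648411 = 1.648411
u = 1.612/1.648411 = 0.9779c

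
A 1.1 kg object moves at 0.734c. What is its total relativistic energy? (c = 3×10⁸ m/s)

γ = 1/√(1 - 0.734²) = 1.4724
mc² = 1.1 × (3×10⁸)² = 9.900×10¹⁶ J
E = γmc² = 1.4724 × 9.900×10¹⁶ = 1.458×10¹⁷ J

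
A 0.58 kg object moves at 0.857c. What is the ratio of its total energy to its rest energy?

E = γmc², E₀ = mc²
E/E₀ = γ = 1/√(1 - 0.857²) = 1.941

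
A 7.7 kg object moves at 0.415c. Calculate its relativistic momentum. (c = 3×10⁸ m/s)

γ = 1/√(1 - 0.415²) = 1.099
v = 0.415 × 3×10⁸ = 1.245×10⁸ m/s
p = γmv = 1.099 × 7.7 × 1.245×10⁸ = 1.054×10⁹ kg·m/s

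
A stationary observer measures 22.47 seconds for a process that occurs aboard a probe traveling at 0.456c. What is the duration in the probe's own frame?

Dilated time Δt = 22.47 seconds
γ = 1/√(1 - 0.456²) = 1.1236
Δt₀ = Δt/γ = 22.47/1.1236 = 20.00 seconds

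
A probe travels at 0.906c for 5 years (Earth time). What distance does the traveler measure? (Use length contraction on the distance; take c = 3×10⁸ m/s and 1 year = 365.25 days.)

Earth distance: d = v × t = 0.906c × 5 yr = 4.289×10¹⁶ m
γ = 2.363
d' = d/γ = 4.289×10¹⁶/2.363 = 1.815×10¹⁶ m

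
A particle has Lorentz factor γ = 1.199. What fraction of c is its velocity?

From γ = 1/√(1 - v²/c²):
1/γ² = 1/1.199² = 0.6956
v²/c² = 1 - 0.6956 = 0.3044
v/c = √(0.3044) = 0.5517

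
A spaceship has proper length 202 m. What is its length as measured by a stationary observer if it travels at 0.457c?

Proper length L₀ = 202 m
γ = 1/√(1 - 0.457²) = 1.124
L = L₀/γ = 202/1.124 = 179.7 m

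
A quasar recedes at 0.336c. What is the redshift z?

β = 0.336
(1+β)/(1-β) = 1.336/0.664 = 2.01205
√(2.01205) = 1.4185
z = 1.4185 - 1 = 0.4185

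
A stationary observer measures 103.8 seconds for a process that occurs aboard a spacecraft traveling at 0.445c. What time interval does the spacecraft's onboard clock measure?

Dilated time Δt = 103.8 seconds
γ = 1/√(1 - 0.445²) = 1.11666
Δt₀ = Δt/γ = 103.8/1.11666 = 92.96 seconds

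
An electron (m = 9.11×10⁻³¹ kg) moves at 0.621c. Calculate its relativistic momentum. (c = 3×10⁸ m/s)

γ = 1/√(1 - 0.621²) = 1.2758
v = 0.621 × 3×10⁸ = 1.863×10⁸ m/s
p = γmv = 1.2758 × 9.11×10⁻³¹ × 1.863×10⁸ = 2.165×10⁻²² kg·m/s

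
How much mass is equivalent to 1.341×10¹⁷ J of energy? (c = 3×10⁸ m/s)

From E = mc², we get m = E/c²
c² = (3×10⁸)² = 9×10¹⁶ m²/s²
m = 1.341×10¹⁷ / 9×10¹⁶ = 1.490 kg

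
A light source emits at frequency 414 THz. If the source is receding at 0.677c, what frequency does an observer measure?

β = v/c = 0.677
(1-β)/(1+β) = 0.323/1.677 = 0.1926
Doppler factor = √(0.1926) = 0.4389
f_obs = 414 × 0.4389 = 181.7 THz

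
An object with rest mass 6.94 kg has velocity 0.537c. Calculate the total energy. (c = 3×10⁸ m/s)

γ = 1/√(1 - 0.537²) = 1.1854
mc² = 6.94 × (3×10⁸)² = 6.246×10¹⁷ J
E = γmc² = 1.1854 × 6.246×10¹⁷ = 7.404×10¹⁷ J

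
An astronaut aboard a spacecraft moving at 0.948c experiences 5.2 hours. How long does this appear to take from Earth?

Proper time Δt₀ = 5.2 hours
γ = 1/√(1 - 0.948²) = 3.142
Δt = γΔt₀ = 3.142 × 5.2 = 16.34 hours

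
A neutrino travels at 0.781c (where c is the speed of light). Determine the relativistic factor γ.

v/c = 0.781, so (v/c)² = 0.609961
1 - (v/c)² = 0.390039
γ = 1/√(0.390039) = 1.601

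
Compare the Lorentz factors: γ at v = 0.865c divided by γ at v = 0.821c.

γ₁ = 1/√(1 - 0.865²) = 1.993
γ₂ = 1/√(1 - 0.821²) = 1.752
γ₁/γ₂ = 1.993/1.752 = 1.138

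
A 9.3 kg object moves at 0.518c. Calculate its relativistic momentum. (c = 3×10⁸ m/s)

γ = 1/√(1 - 0.518²) = 1.1691
v = 0.518 × 3×10⁸ = 1.554×10⁸ m/s
p = γmv = 1.1691 × 9.3 × 1.554×10⁸ = 1.690×10⁹ kg·m/s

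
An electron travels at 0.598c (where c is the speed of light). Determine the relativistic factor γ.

v/c = 0.598, so (v/c)² = 0.357604
1 - (v/c)² = 0.642396
γ = 1/√(0.642396) = 1.248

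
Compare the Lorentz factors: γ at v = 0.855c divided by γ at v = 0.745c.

γ₁ = 1/√(1 - 0.855²) = 1.928
γ₂ = 1/√(1 - 0.745²) = 1.499
γ₁/γ₂ = 1.928/1.499 = 1.286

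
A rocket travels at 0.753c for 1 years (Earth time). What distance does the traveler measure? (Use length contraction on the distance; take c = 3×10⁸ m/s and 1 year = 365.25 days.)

Earth distance: d = v × t = 0.753c × 1 yr = 7.1289×10¹⁵ m
γ = 1.5197
d' = d/γ = 7.1289×10¹⁵/1.5197 = 4.691×10¹⁵ m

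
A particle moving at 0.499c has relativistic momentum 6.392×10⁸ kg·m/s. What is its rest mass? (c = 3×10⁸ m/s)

γ = 1/√(1 - 0.499²) = 1.154
v = 0.499 × 3×10⁸ = 1.497×10⁸ m/s
m = p/(γv) = 6.392×10⁸/(1.154 × 1.497×10⁸) = 3.700 kg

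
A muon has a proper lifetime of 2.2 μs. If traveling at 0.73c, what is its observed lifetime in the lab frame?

Proper lifetime τ₀ = 2.2 μs
γ = 1/√(1 - 0.73²) = 1.463
τ = γτ₀ = 1.463 × 2.2 μs = 3.219 μs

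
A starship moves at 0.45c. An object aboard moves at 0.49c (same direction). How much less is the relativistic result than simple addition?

Classical: u' + v = 0.49 + 0.45 = 0.94c
Relativistic: u = (0.49 + 0.45)/(1 + 0.2205) = 0.94/1.2205 = 0.7702c
Difference: 0.94 - 0.7702 = 0.1698c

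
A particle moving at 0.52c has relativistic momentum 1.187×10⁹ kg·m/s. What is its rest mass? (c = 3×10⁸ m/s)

γ = 1/√(1 - 0.52²) = 1.17073
v = 0.52 × 3×10⁸ = 1.560×10⁸ m/s
m = p/(γv) = 1.187×10⁹/(1.17073 × 1.560×10⁸) = 6.499 kg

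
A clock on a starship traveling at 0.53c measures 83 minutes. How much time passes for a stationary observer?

Proper time Δt₀ = 83 minutes
γ = 1/√(1 - 0.53²) = 1.17925
Δt = γΔt₀ = 1.17925 × 83 = 97.88 minutes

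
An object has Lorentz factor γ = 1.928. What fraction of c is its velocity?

From γ = 1/√(1 - v²/c²):
1/γ² = 1/1.928² = 0.2690
v²/c² = 1 - 0.2690 = 0.7310
v/c = √(0.7310) = 0.8550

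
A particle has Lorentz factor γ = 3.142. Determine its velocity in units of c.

From γ = 1/√(1 - v²/c²):
1/γ² = 1/3.142² = 0.1013
v²/c² = 1 - 0.1013 = 0.8987
v/c = √(0.8987) = 0.9480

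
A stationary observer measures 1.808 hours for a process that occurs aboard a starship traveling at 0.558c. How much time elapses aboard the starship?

Dilated time Δt = 1.808 hours
γ = 1/√(1 - 0.558²) = 1.205
Δt₀ = Δt/γ = 1.808/1.205 = 1.500 hours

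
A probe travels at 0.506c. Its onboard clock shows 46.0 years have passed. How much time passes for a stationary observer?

Proper time Δt₀ = 46.0 years
γ = 1/√(1 - 0.506²) = 1.1594
Δt = γΔt₀ = 1.1594 × 46.0 = 53.33 years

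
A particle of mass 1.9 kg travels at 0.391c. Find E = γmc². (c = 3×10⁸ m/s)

γ = 1/√(1 - 0.391²) = 1.0865
mc² = 1.9 × (3×10⁸)² = 1.710×10¹⁷ J
E = γmc² = 1.0865 × 1.710×10¹⁷ = 1.858×10¹⁷ J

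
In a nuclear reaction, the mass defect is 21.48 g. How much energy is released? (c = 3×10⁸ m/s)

Convert mass defect: Δm = 21.48 g = 0.02148 kg
E = Δm·c² = 0.02148 × (3×10⁸)²
= 0.02148 × 9×10¹⁶ = 1.933×10¹⁵ J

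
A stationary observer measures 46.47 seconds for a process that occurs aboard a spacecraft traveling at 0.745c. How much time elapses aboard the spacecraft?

Dilated time Δt = 46.47 seconds
γ = 1/√(1 - 0.745²) = 1.499
Δt₀ = Δt/γ = 46.47/1.499 = 31.00 seconds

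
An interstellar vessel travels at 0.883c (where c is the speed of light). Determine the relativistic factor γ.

v/c = 0.883, so (v/c)² = 0.779689
1 - (v/c)² = 0.220311
γ = 1/√(0.220311) = 2.131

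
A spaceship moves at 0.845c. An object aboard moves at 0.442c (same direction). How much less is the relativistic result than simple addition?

Classical: u' + v = 0.442 + 0.845 = 1.287c
Relativistic: u = (0.442 + 0.845)/(1 + 0.37349) = 1.287/1.37349 = 0.9370c
Difference: 1.287 - 0.9370 = 0.3500c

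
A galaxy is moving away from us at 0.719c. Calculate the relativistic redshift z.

β = 0.719
(1+β)/(1-β) = 1.719/0.281 = 6.117
√(6.117) = 2.473
z = 2.473 - 1 = 1.473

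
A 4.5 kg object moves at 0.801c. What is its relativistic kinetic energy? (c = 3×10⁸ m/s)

γ = 1/√(1 - 0.801²) = 1.6704
γ - 1 = 0.6704
KE = (γ-1)mc² = 0.6704 × 4.5 × (3×10⁸)² = 2.715×10¹⁷ J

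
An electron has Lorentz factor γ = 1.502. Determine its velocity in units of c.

From γ = 1/√(1 - v²/c²):
1/γ² = 1/1.502² = 0.4433
v²/c² = 1 - 0.4433 = 0.5567
v/c = √(0.5567) = 0.7461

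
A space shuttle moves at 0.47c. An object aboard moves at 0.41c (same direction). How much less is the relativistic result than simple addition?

Classical: u' + v = 0.41 + 0.47 = 0.88c
Relativistic: u = (0.41 + 0.47)/(1 + 0.1927) = 0.88/1.1927 = 0.7378c
Difference: 0.88 - 0.7378 = 0.1422c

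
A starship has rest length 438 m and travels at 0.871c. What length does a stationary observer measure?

Proper length L₀ = 438 m
γ = 1/√(1 - 0.871²) = 2.035
L = L₀/γ = 438/2.035 = 215.2 m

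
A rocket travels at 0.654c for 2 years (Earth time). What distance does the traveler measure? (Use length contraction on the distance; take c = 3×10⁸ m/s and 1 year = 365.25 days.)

Earth distance: d = v × t = 0.654c × 2 yr = 1.2383×10¹⁶ m
γ = 1.3219
d' = d/γ = 1.2383×10¹⁶/1.3219 = 9.368×10¹⁵ m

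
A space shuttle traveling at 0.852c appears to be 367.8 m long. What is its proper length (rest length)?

Contracted length L = 367.8 m
γ = 1/√(1 - 0.852²) = 1.910
L₀ = γL = 1.910 × 367.8 = 702.5 m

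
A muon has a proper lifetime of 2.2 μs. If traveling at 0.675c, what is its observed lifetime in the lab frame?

Proper lifetime τ₀ = 2.2 μs
γ = 1/√(1 - 0.675²) = 1.3553
τ = γτ₀ = 1.3553 × 2.2 μs = 2.982 μs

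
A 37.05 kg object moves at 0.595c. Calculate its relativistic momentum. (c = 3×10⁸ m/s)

γ = 1/√(1 - 0.595²) = 1.2442
v = 0.595 × 3×10⁸ = 1.785×10⁸ m/s
p = γmv = 1.2442 × 37.05 × 1.785×10⁸ = 8.228×10⁹ kg·m/s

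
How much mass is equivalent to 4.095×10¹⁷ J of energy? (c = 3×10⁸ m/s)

From E = mc², we get m = E/c²
c² = (3×10⁸)² = 9×10¹⁶ m²/s²
m = 4.095×10¹⁷ / 9×10¹⁶ = 4.550 kg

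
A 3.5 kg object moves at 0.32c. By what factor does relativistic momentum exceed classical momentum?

p_rel = γmv, p_class = mv
Ratio = γ = 1/√(1 - 0.32²) = 1.056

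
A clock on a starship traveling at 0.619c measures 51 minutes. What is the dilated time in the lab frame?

Proper time Δt₀ = 51 minutes
γ = 1/√(1 - 0.619²) = 1.2733
Δt = γΔt₀ = 1.2733 × 51 = 64.94 minutes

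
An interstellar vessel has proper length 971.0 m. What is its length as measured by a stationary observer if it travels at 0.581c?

Proper length L₀ = 971.0 m
γ = 1/√(1 - 0.581²) = 1.2286
L = L₀/γ = 971.0/1.2286 = 790.3 m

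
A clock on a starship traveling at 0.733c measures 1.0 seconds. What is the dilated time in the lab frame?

Proper time Δt₀ = 1.0 seconds
γ = 1/√(1 - 0.733²) = 1.470
Δt = γΔt₀ = 1.470 × 1.0 = 1.470 seconds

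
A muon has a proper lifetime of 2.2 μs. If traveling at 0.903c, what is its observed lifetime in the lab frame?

Proper lifetime τ₀ = 2.2 μs
γ = 1/√(1 - 0.903²) = 2.3275
τ = γτ₀ = 2.3275 × 2.2 μs = 5.121 μs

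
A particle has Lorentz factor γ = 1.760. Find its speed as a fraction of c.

From γ = 1/√(1 - v²/c²):
1/γ² = 1/1.760² = 0.3228
v²/c² = 1 - 0.3228 = 0.6772
v/c = √(0.6772) = 0.8229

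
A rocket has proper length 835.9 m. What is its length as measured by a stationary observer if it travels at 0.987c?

Proper length L₀ = 835.9 m
γ = 1/√(1 - 0.987²) = 6.222
L = L₀/γ = 835.9/6.222 = 134.3 m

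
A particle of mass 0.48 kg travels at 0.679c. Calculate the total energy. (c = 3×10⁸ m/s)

γ = 1/√(1 - 0.679²) = 1.362
mc² = 0.48 × (3×10⁸)² = 4.320×10¹⁶ J
E = γmc² = 1.362 × 4.320×10¹⁶ = 5.884×10¹⁶ J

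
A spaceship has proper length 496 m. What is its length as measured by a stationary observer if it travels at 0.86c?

Proper length L₀ = 496 m
γ = 1/√(1 - 0.86²) = 1.960
L = L₀/γ = 496/1.960 = 253.1 m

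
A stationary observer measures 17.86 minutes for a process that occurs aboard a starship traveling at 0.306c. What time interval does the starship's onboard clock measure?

Dilated time Δt = 17.86 minutes
γ = 1/√(1 - 0.306²) = 1.0504
Δt₀ = Δt/γ = 17.86/1.0504 = 17.00 minutes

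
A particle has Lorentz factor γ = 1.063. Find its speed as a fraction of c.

From γ = 1/√(1 - v²/c²):
1/γ² = 1/1.063² = 0.8850
v²/c² = 1 - 0.8850 = 0.1150
v/c = √(0.1150) = 0.3391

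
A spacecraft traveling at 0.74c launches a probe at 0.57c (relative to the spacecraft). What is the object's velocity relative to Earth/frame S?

u = (u' + v)/(1 + u'v/c²)
Numerator: 0.57 + 0.74 = 1.31
Denominator: 1 + 0.4218 = 1.4218
u = 1.31/1.4218 = 0.9214c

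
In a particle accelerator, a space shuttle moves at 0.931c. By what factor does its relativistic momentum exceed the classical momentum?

p_rel = γmv, p_class = mv
Ratio = γ = 1/√(1 - 0.931²)
= 1/√(0.133239) = 2.740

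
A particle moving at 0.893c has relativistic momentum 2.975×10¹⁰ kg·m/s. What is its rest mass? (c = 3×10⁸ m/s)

γ = 1/√(1 - 0.893²) = 2.222
v = 0.893 × 3×10⁸ = 2.679×10⁸ m/s
m = p/(γv) = 2.975×10¹⁰/(2.222 × 2.679×10⁸) = 49.98 kg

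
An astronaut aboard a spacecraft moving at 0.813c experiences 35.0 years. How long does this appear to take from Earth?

Proper time Δt₀ = 35.0 years
γ = 1/√(1 - 0.813²) = 1.7174
Δt = γΔt₀ = 1.7174 × 35.0 = 60.11 years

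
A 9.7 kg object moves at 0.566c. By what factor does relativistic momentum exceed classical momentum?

p_rel = γmv, p_class = mv
Ratio = γ = 1/√(1 - 0.566²) = 1.213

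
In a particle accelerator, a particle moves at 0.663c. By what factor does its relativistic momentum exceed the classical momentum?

p_rel = γmv, p_class = mv
Ratio = γ = 1/√(1 - 0.663²)
= 1/√(0.560431) = 1.336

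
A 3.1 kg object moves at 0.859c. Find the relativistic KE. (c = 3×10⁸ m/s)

γ = 1/√(1 - 0.859²) = 1.9532
γ - 1 = 0.9532
KE = (γ-1)mc² = 0.9532 × 3.1 × (3×10⁸)² = 2.659×10¹⁷ J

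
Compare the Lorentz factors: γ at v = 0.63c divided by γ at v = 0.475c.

γ₁ = 1/√(1 - 0.63²) = 1.2877
γ₂ = 1/√(1 - 0.475²) = 1.1364
γ₁/γ₂ = 1.2877/1.1364 = 1.133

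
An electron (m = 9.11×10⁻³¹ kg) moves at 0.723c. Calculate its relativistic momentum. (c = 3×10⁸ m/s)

γ = 1/√(1 - 0.723²) = 1.4475
v = 0.723 × 3×10⁸ = 2.169×10⁸ m/s
p = γmv = 1.4475 × 9.11×10⁻³¹ × 2.169×10⁸ = 2.860×10⁻²² kg·m/s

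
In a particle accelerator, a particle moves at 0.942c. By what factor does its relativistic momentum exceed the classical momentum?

p_rel = γmv, p_class = mv
Ratio = γ = 1/√(1 - 0.942²)
= 1/√(0.112636) = 2.980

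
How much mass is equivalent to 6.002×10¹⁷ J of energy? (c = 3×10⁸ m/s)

From E = mc², we get m = E/c²
c² = (3×10⁸)² = 9×10¹⁶ m²/s²
m = 6.002×10¹⁷ / 9×10¹⁶ = 6.669 kg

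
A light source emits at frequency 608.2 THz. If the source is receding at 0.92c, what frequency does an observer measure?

β = v/c = 0.92
(1-β)/(1+β) = 0.08/1.92 = 0.04167
Doppler factor = √(0.04167) = 0.2041
f_obs = 608.2 × 0.2041 = 124.1 THz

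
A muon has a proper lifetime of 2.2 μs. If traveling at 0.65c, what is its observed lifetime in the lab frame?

Proper lifetime τ₀ = 2.2 μs
γ = 1/√(1 - 0.65²) = 1.316
τ = γτ₀ = 1.316 × 2.2 μs = 2.895 μs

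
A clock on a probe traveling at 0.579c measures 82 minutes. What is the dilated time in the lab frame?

Proper time Δt₀ = 82 minutes
γ = 1/√(1 - 0.579²) = 1.227
Δt = γΔt₀ = 1.227 × 82 = 100.6 minutes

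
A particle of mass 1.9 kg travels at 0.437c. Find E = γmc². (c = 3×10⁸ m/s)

γ = 1/√(1 - 0.437²) = 1.1118
mc² = 1.9 × (3×10⁸)² = 1.710×10¹⁷ J
E = γmc² = 1.1118 × 1.710×10¹⁷ = 1.901×10¹⁷ J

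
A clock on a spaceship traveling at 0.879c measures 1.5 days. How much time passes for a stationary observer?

Proper time Δt₀ = 1.5 days
γ = 1/√(1 - 0.879²) = 2.097
Δt = γΔt₀ = 2.097 × 1.5 = 3.146 days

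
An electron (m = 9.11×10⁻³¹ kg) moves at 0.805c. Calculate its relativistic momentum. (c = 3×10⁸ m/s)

γ = 1/√(1 - 0.805²) = 1.6856
v = 0.805 × 3×10⁸ = 2.415×10⁸ m/s
p = γmv = 1.6856 × 9.11×10⁻³¹ × 2.415×10⁸ = 3.708×10⁻²² kg·m/s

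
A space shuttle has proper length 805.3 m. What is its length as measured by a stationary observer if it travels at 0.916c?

Proper length L₀ = 805.3 m
γ = 1/√(1 - 0.916²) = 2.4927
L = L₀/γ = 805.3/2.4927 = 323.1 m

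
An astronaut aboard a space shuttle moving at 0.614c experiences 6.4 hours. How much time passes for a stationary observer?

Proper time Δt₀ = 6.4 hours
γ = 1/√(1 - 0.614²) = 1.2669
Δt = γΔt₀ = 1.2669 × 6.4 = 8.108 hours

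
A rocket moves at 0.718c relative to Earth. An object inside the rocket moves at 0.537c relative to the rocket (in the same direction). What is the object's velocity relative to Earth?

u = (u' + v)/(1 + u'v/c²)
Numerator: 0.537 + 0.718 = 1.255
Denominator: 1 + 0.385566 = 1.385566
u = 1.255/1.385566 = 0.9058c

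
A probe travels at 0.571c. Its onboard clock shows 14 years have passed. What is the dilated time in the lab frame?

Proper time Δt₀ = 14 years
γ = 1/√(1 - 0.571²) = 1.218
Δt = γΔt₀ = 1.218 × 14 = 17.05 years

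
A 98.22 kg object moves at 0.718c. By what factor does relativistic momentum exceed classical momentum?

p_rel = γmv, p_class = mv
Ratio = γ = 1/√(1 - 0.718²) = 1.437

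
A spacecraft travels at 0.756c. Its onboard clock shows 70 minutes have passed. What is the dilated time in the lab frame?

Proper time Δt₀ = 70 minutes
γ = 1/√(1 - 0.756²) = 1.5277
Δt = γΔt₀ = 1.5277 × 70 = 106.9 minutes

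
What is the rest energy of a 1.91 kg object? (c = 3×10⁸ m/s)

c² = (3×10⁸)² = 9.000×10¹⁶ m²/s²
E₀ = mc² = 1.91 × 9.000×10¹⁶ = 1.719×10¹⁷ J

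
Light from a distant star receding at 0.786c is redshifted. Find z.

β = 0.786
(1+β)/(1-β) = 1.786/0.214 = 8.346
√(8.346) = 2.889
z = 2.889 - 1 = 1.889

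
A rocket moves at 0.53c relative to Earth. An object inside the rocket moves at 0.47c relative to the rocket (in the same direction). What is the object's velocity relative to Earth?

u = (u' + v)/(1 + u'v/c²)
Numerator: 0.47 + 0.53 = 1
Denominator: 1 + 0.2491 = 1.2491
u = 1/1.2491 = 0.8006c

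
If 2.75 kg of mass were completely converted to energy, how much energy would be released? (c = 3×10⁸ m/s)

Using E = mc²:
c² = (3×10⁸)² = 9×10¹⁶ m²/s²
E = 2.75 × 9×10¹⁶ = 2.475×10¹⁷ J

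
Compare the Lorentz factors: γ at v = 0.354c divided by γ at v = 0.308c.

γ₁ = 1/√(1 - 0.354²) = 1.069
γ₂ = 1/√(1 - 0.308²) = 1.051
γ₁/γ₂ = 1.069/1.051 = 1.017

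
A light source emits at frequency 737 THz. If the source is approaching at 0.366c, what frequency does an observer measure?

β = v/c = 0.366
(1+β)/(1-β) = 1.366/0.634 = 2.155
Doppler factor = √(2.155) = 1.468
f_obs = 737 × 1.468 = 1082 THz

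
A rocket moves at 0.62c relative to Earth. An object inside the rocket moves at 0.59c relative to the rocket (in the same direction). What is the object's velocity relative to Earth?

u = (u' + v)/(1 + u'v/c²)
Numerator: 0.59 + 0.62 = 1.21
Denominator: 1 + 0.3658 = 1.3658
u = 1.21/1.3658 = 0.8859c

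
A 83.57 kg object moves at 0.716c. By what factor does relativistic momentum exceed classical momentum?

p_rel = γmv, p_class = mv
Ratio = γ = 1/√(1 - 0.716²) = 1.432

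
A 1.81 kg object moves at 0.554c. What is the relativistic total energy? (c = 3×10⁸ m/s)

γ = 1/√(1 - 0.554²) = 1.2012
mc² = 1.81 × (3×10⁸)² = 1.629×10¹⁷ J
E = γmc² = 1.2012 × 1.629×10¹⁷ = 1.957×10¹⁷ J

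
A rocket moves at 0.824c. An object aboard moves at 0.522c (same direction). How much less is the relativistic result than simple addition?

Classical: u' + v = 0.522 + 0.824 = 1.346c
Relativistic: u = (0.522 + 0.824)/(1 + 0.430128) = 1.346/1.430128 = 0.9412c
Difference: 1.346 - 0.9412 = 0.4048c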